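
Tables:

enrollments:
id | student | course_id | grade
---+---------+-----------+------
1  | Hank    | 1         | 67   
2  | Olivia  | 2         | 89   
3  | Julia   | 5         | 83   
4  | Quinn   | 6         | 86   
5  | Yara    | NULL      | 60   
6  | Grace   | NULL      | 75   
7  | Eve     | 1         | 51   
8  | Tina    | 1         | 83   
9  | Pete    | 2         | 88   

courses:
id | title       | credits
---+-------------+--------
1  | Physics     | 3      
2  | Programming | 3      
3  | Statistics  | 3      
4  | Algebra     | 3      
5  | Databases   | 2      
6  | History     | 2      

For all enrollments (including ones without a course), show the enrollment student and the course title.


LEFT JOIN keeps every row from enrollments (the left table); where course_id has no match in courses, the course columns become NULL. Walk through each enrollment:
  - enrollment 1 (Hank): course_id=1 -> matches Physics
  - enrollment 2 (Olivia): course_id=2 -> matches Programming
  - enrollment 3 (Julia): course_id=5 -> matches Databases
  - enrollment 4 (Quinn): course_id=6 -> matches History
  - enrollment 5 (Yara): course_id=NULL, no match -> kept with NULL
  - enrollment 6 (Grace): course_id=NULL, no match -> kept with NULL
  - enrollment 7 (Eve): course_id=1 -> matches Physics
  - enrollment 8 (Tina): course_id=1 -> matches Physics
  - enrollment 9 (Pete): course_id=2 -> matches Programming
All 9 rows appear; 2 have NULL course.

SQL:
SELECT a.student, b.title AS course
FROM enrollments a
LEFT JOIN courses b ON a.course_id = b.id

Result:
student | course     
--------+------------
Hank    | Physics    
Olivia  | Programming
Julia   | Databases  
Quinn   | History    
Yara    | NULL       
Grace   | NULL       
Eve     | Physics    
Tina    | Physics    
Pete    | Programming


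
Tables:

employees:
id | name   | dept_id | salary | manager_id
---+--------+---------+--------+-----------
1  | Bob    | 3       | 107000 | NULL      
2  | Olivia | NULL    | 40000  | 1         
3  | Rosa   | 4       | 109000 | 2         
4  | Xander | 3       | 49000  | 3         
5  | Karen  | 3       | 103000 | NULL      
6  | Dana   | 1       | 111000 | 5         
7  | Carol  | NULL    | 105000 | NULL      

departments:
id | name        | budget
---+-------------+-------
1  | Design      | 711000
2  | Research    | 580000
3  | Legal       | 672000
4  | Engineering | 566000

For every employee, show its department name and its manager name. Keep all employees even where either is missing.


Two LEFT JOINs from the same base table employees: one to departments via dept_id, one to employees itself via manager_id. Both are LEFT so every employee is preserved.
Match against departments:
  - employee 1 (Bob): dept_id=3 -> matches Legal
  - employee 2 (Olivia): dept_id=NULL, no match -> kept with NULL
  - employee 3 (Rosa): dept_id=4 -> matches Engineering
  - employee 4 (Xander): dept_id=3 -> matches Legal
  - employee 5 (Karen): dept_id=3 -> matches Legal
  - employee 6 (Dana): dept_id=1 -> matches Design
  - employee 7 (Carol): dept_id=NULL, no match -> kept with NULL
Match against employees (self):
  - employee 1 (Bob): manager_id=NULL -> NULL
  - employee 2 (Olivia): manager_id=1 -> Bob
  - employee 3 (Rosa): manager_id=2 -> Olivia
  - employee 4 (Xander): manager_id=3 -> Rosa
  - employee 5 (Karen): manager_id=NULL -> NULL
  - employee 6 (Dana): manager_id=5 -> Karen
  - employee 7 (Carol): manager_id=NULL -> NULL

SQL:
SELECT a.name, b.name AS department, c.name AS manager
FROM employees a
LEFT JOIN departments b ON a.dept_id = b.id
LEFT JOIN employees c ON a.manager_id = c.id

Result:
name   | department  | manager
-------+-------------+--------
Bob    | Legal       | NULL   
Olivia | NULL        | Bob    
Rosa   | Engineering | Olivia 
Xander | Legal       | Rosa   
Karen  | Legal       | NULL   
Dana   | Design      | Karen  
Carol  | NULL        | NULL   


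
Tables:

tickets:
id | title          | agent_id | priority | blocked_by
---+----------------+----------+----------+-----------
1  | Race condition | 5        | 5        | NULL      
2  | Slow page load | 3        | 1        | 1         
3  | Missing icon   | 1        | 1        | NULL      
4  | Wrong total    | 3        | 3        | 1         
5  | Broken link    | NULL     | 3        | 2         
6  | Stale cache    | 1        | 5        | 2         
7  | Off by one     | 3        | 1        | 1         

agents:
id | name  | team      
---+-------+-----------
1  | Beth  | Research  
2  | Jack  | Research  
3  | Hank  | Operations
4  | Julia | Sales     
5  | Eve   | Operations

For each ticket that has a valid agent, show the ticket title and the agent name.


INNER JOIN keeps only tickets rows whose agent_id matches an id in agents. Walk through each ticket:
  - ticket 1 (Race condition): agent_id=5 -> matches Eve
  - ticket 2 (Slow page load): agent_id=3 -> matches Hank
  - ticket 3 (Missing icon): agent_id=1 -> matches Beth
  - ticket 4 (Wrong total): agent_id=3 -> matches Hank
  - ticket 5 (Broken link): agent_id=NULL, no match -> dropped
  - ticket 6 (Stale cache): agent_id=1 -> matches Beth
  - ticket 7 (Off by one): agent_id=3 -> matches Hank
So 1 of 7 rows is dropped.

SQL:
SELECT a.title, b.name AS agent
FROM tickets a
INNER JOIN agents b ON a.agent_id = b.id

Result:
title          | agent
---------------+------
Race condition | Eve  
Slow page load | Hank 
Missing icon   | Beth 
Wrong total    | Hank 
Stale cache    | Beth 
Off by one     | Hank 


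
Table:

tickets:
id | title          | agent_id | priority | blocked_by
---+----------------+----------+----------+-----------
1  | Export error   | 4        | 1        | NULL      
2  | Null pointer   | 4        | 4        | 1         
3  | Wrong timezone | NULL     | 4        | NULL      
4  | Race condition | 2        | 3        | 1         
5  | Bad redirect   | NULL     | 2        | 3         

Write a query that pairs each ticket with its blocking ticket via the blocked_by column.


This is a self-join: tickets is joined to a second copy of itself, matching each row's blocked_by to another row's id. Use LEFT JOIN so rows with blocked_by=NULL are kept.
  - ticket 1 (Export error): blocked_by=NULL -> NULL
  - ticket 2 (Null pointer): blocked_by=1 -> Export error
  - ticket 3 (Wrong timezone): blocked_by=NULL -> NULL
  - ticket 4 (Race condition): blocked_by=1 -> Export error
  - ticket 5 (Bad redirect): blocked_by=3 -> Wrong timezone

SQL:
SELECT a.title AS item, b.title AS blocked_by
FROM tickets a
LEFT JOIN tickets b ON a.blocked_by = b.id

Result:
item           | blocked_by    
---------------+---------------
Export error   | NULL          
Null pointer   | Export error  
Wrong timezone | NULL          
Race condition | Export error  
Bad redirect   | Wrong timezone


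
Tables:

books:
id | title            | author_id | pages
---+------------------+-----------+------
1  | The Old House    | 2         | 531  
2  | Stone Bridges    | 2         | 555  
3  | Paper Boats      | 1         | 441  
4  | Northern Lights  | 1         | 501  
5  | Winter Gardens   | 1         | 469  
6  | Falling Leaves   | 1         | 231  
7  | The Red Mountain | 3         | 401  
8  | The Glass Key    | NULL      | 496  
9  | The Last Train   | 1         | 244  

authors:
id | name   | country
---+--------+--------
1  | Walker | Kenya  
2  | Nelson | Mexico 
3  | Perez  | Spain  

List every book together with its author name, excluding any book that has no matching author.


INNER JOIN keeps only books rows whose author_id matches an id in authors. Walk through each book:
  - book 1 (The Old House): author_id=2 -> matches Nelson
  - book 2 (Stone Bridges): author_id=2 -> matches Nelson
  - book 3 (Paper Boats): author_id=1 -> matches Walker
  - book 4 (Northern Lights): author_id=1 -> matches Walker
  - book 5 (Winter Gardens): author_id=1 -> matches Walker
  - book 6 (Falling Leaves): author_id=1 -> matches Walker
  - book 7 (The Red Mountain): author_id=3 -> matches Perez
  - book 8 (The Glass Key): author_id=NULL, no match -> dropped
  - book 9 (The Last Train): author_id=1 -> matches Walker
So 1 of 9 rows is dropped.

SQL:
SELECT a.title, b.name AS author
FROM books a
INNER JOIN authors b ON a.author_id = b.id

Result:
title            | author
-----------------+-------
The Old House    | Nelson
Stone Bridges    | Nelson
Paper Boats      | Walker
Northern Lights  | Walker
Winter Gardens   | Walker
Falling Leaves   | Walker
The Red Mountain | Perez 
The Last Train   | Walker


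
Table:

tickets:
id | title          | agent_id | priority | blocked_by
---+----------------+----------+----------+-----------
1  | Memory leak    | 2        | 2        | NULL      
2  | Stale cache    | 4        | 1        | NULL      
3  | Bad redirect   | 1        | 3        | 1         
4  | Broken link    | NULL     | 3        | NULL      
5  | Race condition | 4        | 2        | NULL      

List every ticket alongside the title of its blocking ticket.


This is a self-join: tickets is joined to a second copy of itself, matching each row's blocked_by to another row's id. Use LEFT JOIN so rows with blocked_by=NULL are kept.
  - ticket 1 (Memory leak): blocked_by=NULL -> NULL
  - ticket 2 (Stale cache): blocked_by=NULL -> NULL
  - ticket 3 (Bad redirect): blocked_by=1 -> Memory leak
  - ticket 4 (Broken link): blocked_by=NULL -> NULL
  - ticket 5 (Race condition): blocked_by=NULL -> NULL

SQL:
SELECT a.title AS item, b.title AS blocked_by
FROM tickets a
LEFT JOIN tickets b ON a.blocked_by = b.id

Result:
item           | blocked_by 
---------------+------------
Memory leak    | NULL       
Stale cache    | NULL       
Bad redirect   | Memory leak
Broken link    | NULL       
Race condition | NULL       


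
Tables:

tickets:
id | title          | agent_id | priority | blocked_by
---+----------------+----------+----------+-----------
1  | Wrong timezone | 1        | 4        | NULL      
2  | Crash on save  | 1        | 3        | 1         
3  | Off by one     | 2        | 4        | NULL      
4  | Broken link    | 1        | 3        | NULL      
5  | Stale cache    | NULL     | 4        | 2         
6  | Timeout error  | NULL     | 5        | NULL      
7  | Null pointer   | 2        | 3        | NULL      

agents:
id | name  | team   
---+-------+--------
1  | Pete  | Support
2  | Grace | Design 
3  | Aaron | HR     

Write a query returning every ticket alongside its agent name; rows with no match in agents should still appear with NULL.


LEFT JOIN keeps every row from tickets (the left table); where agent_id has no match in agents, the agent columns become NULL. Walk through each ticket:
  - ticket 1 (Wrong timezone): agent_id=1 -> matches Pete
  - ticket 2 (Crash on save): agent_id=1 -> matches Pete
  - ticket 3 (Off by one): agent_id=2 -> matches Grace
  - ticket 4 (Broken link): agent_id=1 -> matches Pete
  - ticket 5 (Stale cache): agent_id=NULL, no match -> kept with NULL
  - ticket 6 (Timeout error): agent_id=NULL, no match -> kept with NULL
  - ticket 7 (Null pointer): agent_id=2 -> matches Grace
All 7 rows appear; 2 have NULL agent.

SQL:
SELECT a.title, b.name AS agent
FROM tickets a
LEFT JOIN agents b ON a.agent_id = b.id

Result:
title          | agent
---------------+------
Wrong timezone | Pete 
Crash on save  | Pete 
Off by one     | Grace
Broken link    | Pete 
Stale cache    | NULL 
Timeout error  | NULL 
Null pointer   | Grace


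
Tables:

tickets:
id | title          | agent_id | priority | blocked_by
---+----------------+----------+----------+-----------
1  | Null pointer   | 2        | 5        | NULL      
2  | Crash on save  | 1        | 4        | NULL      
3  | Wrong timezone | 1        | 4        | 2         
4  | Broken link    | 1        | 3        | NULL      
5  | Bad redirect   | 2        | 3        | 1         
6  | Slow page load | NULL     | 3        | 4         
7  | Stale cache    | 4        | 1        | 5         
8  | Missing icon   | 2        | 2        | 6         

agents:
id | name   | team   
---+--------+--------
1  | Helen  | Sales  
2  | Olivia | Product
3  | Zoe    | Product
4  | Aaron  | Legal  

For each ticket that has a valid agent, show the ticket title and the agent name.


INNER JOIN keeps only tickets rows whose agent_id matches an id in agents. Walk through each ticket:
  - ticket 1 (Null pointer): agent_id=2 -> matches Olivia
  - ticket 2 (Crash on save): agent_id=1 -> matches Helen
  - ticket 3 (Wrong timezone): agent_id=1 -> matches Helen
  - ticket 4 (Broken link): agent_id=1 -> matches Helen
  - ticket 5 (Bad redirect): agent_id=2 -> matches Olivia
  - ticket 6 (Slow page load): agent_id=NULL, no match -> dropped
  - ticket 7 (Stale cache): agent_id=4 -> matches Aaron
  - ticket 8 (Missing icon): agent_id=2 -> matches Olivia
So 1 of 8 rows is dropped.

SQL:
SELECT a.title, b.name AS agent
FROM tickets a
INNER JOIN agents b ON a.agent_id = b.id

Result:
title          | agent 
---------------+-------
Null pointer   | Olivia
Crash on save  | Helen 
Wrong timezone | Helen 
Broken link    | Helen 
Bad redirect   | Olivia
Stale cache    | Aaron 
Missing icon   | Olivia


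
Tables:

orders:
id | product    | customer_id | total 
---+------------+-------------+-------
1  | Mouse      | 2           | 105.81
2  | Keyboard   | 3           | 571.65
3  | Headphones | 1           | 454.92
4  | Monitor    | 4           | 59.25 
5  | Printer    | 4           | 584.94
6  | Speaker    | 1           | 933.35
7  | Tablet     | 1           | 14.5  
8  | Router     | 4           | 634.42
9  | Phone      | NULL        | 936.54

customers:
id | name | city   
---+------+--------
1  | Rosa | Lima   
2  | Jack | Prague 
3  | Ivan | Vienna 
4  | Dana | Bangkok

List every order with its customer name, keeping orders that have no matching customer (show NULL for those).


LEFT JOIN keeps every row from orders (the left table); where customer_id has no match in customers, the customer columns become NULL. Walk through each order:
  - order 1 (Mouse): customer_id=2 -> matches Jack
  - order 2 (Keyboard): customer_id=3 -> matches Ivan
  - order 3 (Headphones): customer_id=1 -> matches Rosa
  - order 4 (Monitor): customer_id=4 -> matches Dana
  - order 5 (Printer): customer_id=4 -> matches Dana
  - order 6 (Speaker): customer_id=1 -> matches Rosa
  - order 7 (Tablet): customer_id=1 -> matches Rosa
  - order 8 (Router): customer_id=4 -> matches Dana
  - order 9 (Phone): customer_id=NULL, no match -> kept with NULL
All 9 rows appear; 1 has NULL customer.

SQL:
SELECT a.product, b.name AS customer
FROM orders a
LEFT JOIN customers b ON a.customer_id = b.id

Result:
product    | customer
-----------+---------
Mouse      | Jack    
Keyboard   | Ivan    
Headphones | Rosa    
Monitor    | Dana    
Printer    | Dana    
Speaker    | Rosa    
Tablet     | Rosa    
Router     | Dana    
Phone      | NULL    


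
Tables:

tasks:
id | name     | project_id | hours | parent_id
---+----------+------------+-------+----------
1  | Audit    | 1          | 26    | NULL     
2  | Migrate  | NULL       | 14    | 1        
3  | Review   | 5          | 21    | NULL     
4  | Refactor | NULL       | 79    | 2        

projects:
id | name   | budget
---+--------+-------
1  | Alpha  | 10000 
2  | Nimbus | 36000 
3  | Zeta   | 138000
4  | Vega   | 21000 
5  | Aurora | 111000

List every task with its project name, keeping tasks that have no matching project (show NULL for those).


LEFT JOIN keeps every row from tasks (the left table); where project_id has no match in projects, the project columns become NULL. Walk through each task:
  - task 1 (Audit): project_id=1 -> matches Alpha
  - task 2 (Migrate): project_id=NULL, no match -> kept with NULL
  - task 3 (Review): project_id=5 -> matches Aurora
  - task 4 (Refactor): project_id=NULL, no match -> kept with NULL
All 4 rows appear; 2 have NULL project.

SQL:
SELECT a.name, b.name AS project
FROM tasks a
LEFT JOIN projects b ON a.project_id = b.id

Result:
name     | project
---------+--------
Audit    | Alpha  
Migrate  | NULL   
Review   | Aurora 
Refactor | NULL   


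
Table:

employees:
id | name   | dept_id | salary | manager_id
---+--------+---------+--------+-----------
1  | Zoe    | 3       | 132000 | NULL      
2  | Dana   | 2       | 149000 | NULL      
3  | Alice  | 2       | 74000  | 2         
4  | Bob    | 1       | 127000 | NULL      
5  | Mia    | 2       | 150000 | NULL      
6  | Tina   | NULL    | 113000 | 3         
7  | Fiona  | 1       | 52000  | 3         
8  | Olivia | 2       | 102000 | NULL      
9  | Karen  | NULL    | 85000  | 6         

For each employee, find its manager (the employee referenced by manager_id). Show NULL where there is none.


This is a self-join: employees is joined to a second copy of itself, matching each row's manager_id to another row's id. Use LEFT JOIN so rows with manager_id=NULL are kept.
  - employee 1 (Zoe): manager_id=NULL -> NULL
  - employee 2 (Dana): manager_id=NULL -> NULL
  - employee 3 (Alice): manager_id=2 -> Dana
  - employee 4 (Bob): manager_id=NULL -> NULL
  - employee 5 (Mia): manager_id=NULL -> NULL
  - employee 6 (Tina): manager_id=3 -> Alice
  - employee 7 (Fiona): manager_id=3 -> Alice
  - employee 8 (Olivia): manager_id=NULL -> NULL
  - employee 9 (Karen): manager_id=6 -> Tina

SQL:
SELECT a.name AS item, b.name AS manager
FROM employees a
LEFT JOIN employees b ON a.manager_id = b.id

Result:
item   | manager
-------+--------
Zoe    | NULL   
Dana   | NULL   
Alice  | Dana   
Bob    | NULL   
Mia    | NULL   
Tina   | Alice  
Fiona  | Alice  
Olivia | NULL   
Karen  | Tina   


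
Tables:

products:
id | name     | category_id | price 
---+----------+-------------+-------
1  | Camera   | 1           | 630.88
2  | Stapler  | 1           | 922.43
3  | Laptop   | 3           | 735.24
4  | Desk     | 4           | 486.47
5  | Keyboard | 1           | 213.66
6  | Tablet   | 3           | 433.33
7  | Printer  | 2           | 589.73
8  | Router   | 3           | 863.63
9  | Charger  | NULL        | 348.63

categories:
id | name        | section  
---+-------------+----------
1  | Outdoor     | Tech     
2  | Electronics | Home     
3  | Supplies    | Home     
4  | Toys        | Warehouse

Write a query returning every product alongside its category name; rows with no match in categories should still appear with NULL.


LEFT JOIN keeps every row from products (the left table); where category_id has no match in categories, the category columns become NULL. Walk through each product:
  - product 1 (Camera): category_id=1 -> matches Outdoor
  - product 2 (Stapler): category_id=1 -> matches Outdoor
  - product 3 (Laptop): category_id=3 -> matches Supplies
  - product 4 (Desk): category_id=4 -> matches Toys
  - product 5 (Keyboard): category_id=1 -> matches Outdoor
  - product 6 (Tablet): category_id=3 -> matches Supplies
  - product 7 (Printer): category_id=2 -> matches Electronics
  - product 8 (Router): category_id=3 -> matches Supplies
  - product 9 (Charger): category_id=NULL, no match -> kept with NULL
All 9 rows appear; 1 has NULL category.

SQL:
SELECT a.name, b.name AS category
FROM products a
LEFT JOIN categories b ON a.category_id = b.id

Result:
name     | category   
---------+------------
Camera   | Outdoor    
Stapler  | Outdoor    
Laptop   | Supplies   
Desk     | Toys       
Keyboard | Outdoor    
Tablet   | Supplies   
Printer  | Electronics
Router   | Supplies   
Charger  | NULL       


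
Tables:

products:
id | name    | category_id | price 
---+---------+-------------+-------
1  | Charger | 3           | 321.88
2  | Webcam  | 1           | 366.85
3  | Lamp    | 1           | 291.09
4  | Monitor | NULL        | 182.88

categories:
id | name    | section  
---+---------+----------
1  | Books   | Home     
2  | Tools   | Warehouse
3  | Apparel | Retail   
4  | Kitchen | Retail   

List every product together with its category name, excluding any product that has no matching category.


INNER JOIN keeps only products rows whose category_id matches an id in categories. Walk through each product:
  - product 1 (Charger): category_id=3 -> matches Apparel
  - product 2 (Webcam): category_id=1 -> matches Books
  - product 3 (Lamp): category_id=1 -> matches Books
  - product 4 (Monitor): category_id=NULL, no match -> dropped
So 1 of 4 rows is dropped.

SQL:
SELECT a.name, b.name AS category
FROM products a
INNER JOIN categories b ON a.category_id = b.id

Result:
name    | category
--------+---------
Charger | Apparel 
Webcam  | Books   
Lamp    | Books   


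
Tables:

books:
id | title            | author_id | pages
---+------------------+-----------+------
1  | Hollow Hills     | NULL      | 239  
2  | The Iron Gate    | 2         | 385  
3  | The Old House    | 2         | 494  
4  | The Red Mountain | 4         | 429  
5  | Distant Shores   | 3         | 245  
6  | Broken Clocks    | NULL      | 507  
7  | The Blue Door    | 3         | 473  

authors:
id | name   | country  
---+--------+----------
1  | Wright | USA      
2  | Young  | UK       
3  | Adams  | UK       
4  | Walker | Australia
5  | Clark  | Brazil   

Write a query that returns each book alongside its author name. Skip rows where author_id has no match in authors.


INNER JOIN keeps only books rows whose author_id matches an id in authors. Walk through each book:
  - book 1 (Hollow Hills): author_id=NULL, no match -> dropped
  - book 2 (The Iron Gate): author_id=2 -> matches Young
  - book 3 (The Old House): author_id=2 -> matches Young
  - book 4 (The Red Mountain): author_id=4 -> matches Walker
  - book 5 (Distant Shores): author_id=3 -> matches Adams
  - book 6 (Broken Clocks): author_id=NULL, no match -> dropped
  - book 7 (The Blue Door): author_id=3 -> matches Adams
So 2 of 7 rows are dropped.

SQL:
SELECT a.title, b.name AS author
FROM books a
INNER JOIN authors b ON a.author_id = b.id

Result:
title            | author
-----------------+-------
The Iron Gate    | Young 
The Old House    | Young 
The Red Mountain | Walker
Distant Shores   | Adams 
The Blue Door    | Adams 


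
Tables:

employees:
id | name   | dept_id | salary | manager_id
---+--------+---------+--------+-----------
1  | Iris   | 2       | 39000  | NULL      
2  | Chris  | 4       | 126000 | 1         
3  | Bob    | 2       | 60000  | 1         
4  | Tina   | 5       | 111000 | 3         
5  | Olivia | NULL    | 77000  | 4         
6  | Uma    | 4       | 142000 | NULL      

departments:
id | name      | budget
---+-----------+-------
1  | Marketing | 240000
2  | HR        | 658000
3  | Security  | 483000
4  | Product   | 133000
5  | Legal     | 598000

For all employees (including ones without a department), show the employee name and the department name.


LEFT JOIN keeps every row from employees (the left table); where dept_id has no match in departments, the department columns become NULL. Walk through each employee:
  - employee 1 (Iris): dept_id=2 -> matches HR
  - employee 2 (Chris): dept_id=4 -> matches Product
  - employee 3 (Bob): dept_id=2 -> matches HR
  - employee 4 (Tina): dept_id=5 -> matches Legal
  - employee 5 (Olivia): dept_id=NULL, no match -> kept with NULL
  - employee 6 (Uma): dept_id=4 -> matches Product
All 6 rows appear; 1 has NULL department.

SQL:
SELECT a.name, b.name AS department
FROM employees a
LEFT JOIN departments b ON a.dept_id = b.id

Result:
name   | department
-------+-----------
Iris   | HR        
Chris  | Product   
Bob    | HR        
Tina   | Legal     
Olivia | NULL      
Uma    | Product   


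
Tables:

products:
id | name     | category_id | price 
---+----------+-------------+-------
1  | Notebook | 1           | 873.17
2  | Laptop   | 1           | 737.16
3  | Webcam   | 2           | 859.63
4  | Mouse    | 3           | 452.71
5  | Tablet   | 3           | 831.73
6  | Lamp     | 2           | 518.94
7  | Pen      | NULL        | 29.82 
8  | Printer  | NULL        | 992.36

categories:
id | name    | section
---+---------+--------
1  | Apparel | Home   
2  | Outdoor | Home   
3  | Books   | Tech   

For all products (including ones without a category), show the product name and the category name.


LEFT JOIN keeps every row from products (the left table); where category_id has no match in categories, the category columns become NULL. Walk through each product:
  - product 1 (Notebook): category_id=1 -> matches Apparel
  - product 2 (Laptop): category_id=1 -> matches Apparel
  - product 3 (Webcam): category_id=2 -> matches Outdoor
  - product 4 (Mouse): category_id=3 -> matches Books
  - product 5 (Tablet): category_id=3 -> matches Books
  - product 6 (Lamp): category_id=2 -> matches Outdoor
  - product 7 (Pen): category_id=NULL, no match -> kept with NULL
  - product 8 (Printer): category_id=NULL, no match -> kept with NULL
All 8 rows appear; 2 have NULL category.

SQL:
SELECT a.name, b.name AS category
FROM products a
LEFT JOIN categories b ON a.category_id = b.id

Result:
name     | category
---------+---------
Notebook | Apparel 
Laptop   | Apparel 
Webcam   | Outdoor 
Mouse    | Books   
Tablet   | Books   
Lamp     | Outdoor 
Pen      | NULL    
Printer  | NULL    


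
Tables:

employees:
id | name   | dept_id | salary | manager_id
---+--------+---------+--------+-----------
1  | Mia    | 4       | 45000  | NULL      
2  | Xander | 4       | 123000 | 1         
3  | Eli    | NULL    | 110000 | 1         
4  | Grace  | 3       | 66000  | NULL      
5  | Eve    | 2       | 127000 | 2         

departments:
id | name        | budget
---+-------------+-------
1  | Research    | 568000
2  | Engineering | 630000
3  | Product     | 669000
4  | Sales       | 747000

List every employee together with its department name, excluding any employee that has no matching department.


INNER JOIN keeps only employees rows whose dept_id matches an id in departments. Walk through each employee:
  - employee 1 (Mia): dept_id=4 -> matches Sales
  - employee 2 (Xander): dept_id=4 -> matches Sales
  - employee 3 (Eli): dept_id=NULL, no match -> dropped
  - employee 4 (Grace): dept_id=3 -> matches Product
  - employee 5 (Eve): dept_id=2 -> matches Engineering
So 1 of 5 rows is dropped.

SQL:
SELECT a.name, b.name AS department
FROM employees a
INNER JOIN departments b ON a.dept_id = b.id

Result:
name   | department 
-------+------------
Mia    | Sales      
Xander | Sales      
Grace  | Product    
Eve    | Engineering


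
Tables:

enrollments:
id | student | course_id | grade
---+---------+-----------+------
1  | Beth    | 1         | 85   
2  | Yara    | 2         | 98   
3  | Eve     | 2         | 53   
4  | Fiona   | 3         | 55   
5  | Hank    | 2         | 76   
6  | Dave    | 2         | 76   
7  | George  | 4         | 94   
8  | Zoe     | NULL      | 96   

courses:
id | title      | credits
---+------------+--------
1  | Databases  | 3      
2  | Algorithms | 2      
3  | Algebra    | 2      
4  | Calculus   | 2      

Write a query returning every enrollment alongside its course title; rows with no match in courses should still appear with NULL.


LEFT JOIN keeps every row from enrollments (the left table); where course_id has no match in courses, the course columns become NULL. Walk through each enrollment:
  - enrollment 1 (Beth): course_id=1 -> matches Databases
  - enrollment 2 (Yara): course_id=2 -> matches Algorithms
  - enrollment 3 (Eve): course_id=2 -> matches Algorithms
  - enrollment 4 (Fiona): course_id=3 -> matches Algebra
  - enrollment 5 (Hank): course_id=2 -> matches Algorithms
  - enrollment 6 (Dave): course_id=2 -> matches Algorithms
  - enrollment 7 (George): course_id=4 -> matches Calculus
  - enrollment 8 (Zoe): course_id=NULL, no match -> kept with NULL
All 8 rows appear; 1 has NULL course.

SQL:
SELECT a.student, b.title AS course
FROM enrollments a
LEFT JOIN courses b ON a.course_id = b.id

Result:
student | course    
--------+-----------
Beth    | Databases 
Yara    | Algorithms
Eve     | Algorithms
Fiona   | Algebra   
Hank    | Algorithms
Dave    | Algorithms
George  | Calculus  
Zoe     | NULL      


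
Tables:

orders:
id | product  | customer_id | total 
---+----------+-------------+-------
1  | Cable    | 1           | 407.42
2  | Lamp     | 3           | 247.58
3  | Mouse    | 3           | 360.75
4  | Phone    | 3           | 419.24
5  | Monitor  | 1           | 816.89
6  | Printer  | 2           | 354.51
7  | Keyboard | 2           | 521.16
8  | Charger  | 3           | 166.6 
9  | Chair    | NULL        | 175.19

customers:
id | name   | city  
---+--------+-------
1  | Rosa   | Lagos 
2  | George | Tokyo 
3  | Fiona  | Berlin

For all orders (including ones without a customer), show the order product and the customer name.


LEFT JOIN keeps every row from orders (the left table); where customer_id has no match in customers, the customer columns become NULL. Walk through each order:
  - order 1 (Cable): customer_id=1 -> matches Rosa
  - order 2 (Lamp): customer_id=3 -> matches Fiona
  - order 3 (Mouse): customer_id=3 -> matches Fiona
  - order 4 (Phone): customer_id=3 -> matches Fiona
  - order 5 (Monitor): customer_id=1 -> matches Rosa
  - order 6 (Printer): customer_id=2 -> matches George
  - order 7 (Keyboard): customer_id=2 -> matches George
  - order 8 (Charger): customer_id=3 -> matches Fiona
  - order 9 (Chair): customer_id=NULL, no match -> kept with NULL
All 9 rows appear; 1 has NULL customer.

SQL:
SELECT a.product, b.name AS customer
FROM orders a
LEFT JOIN customers b ON a.customer_id = b.id

Result:
product  | customer
---------+---------
Cable    | Rosa    
Lamp     | Fiona   
Mouse    | Fiona   
Phone    | Fiona   
Monitor  | Rosa    
Printer  | George  
Keyboard | George  
Charger  | Fiona   
Chair    | NULL    


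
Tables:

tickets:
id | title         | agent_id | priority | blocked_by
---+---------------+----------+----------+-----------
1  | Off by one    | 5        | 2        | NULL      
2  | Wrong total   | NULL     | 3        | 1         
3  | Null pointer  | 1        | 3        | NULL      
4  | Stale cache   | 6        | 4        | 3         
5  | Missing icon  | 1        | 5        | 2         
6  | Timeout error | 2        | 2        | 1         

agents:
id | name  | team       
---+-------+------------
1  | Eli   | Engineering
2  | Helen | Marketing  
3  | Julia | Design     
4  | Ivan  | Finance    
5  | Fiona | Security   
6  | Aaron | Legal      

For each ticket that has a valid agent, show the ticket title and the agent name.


INNER JOIN keeps only tickets rows whose agent_id matches an id in agents. Walk through each ticket:
  - ticket 1 (Off by one): agent_id=5 -> matches Fiona
  - ticket 2 (Wrong total): agent_id=NULL, no match -> dropped
  - ticket 3 (Null pointer): agent_id=1 -> matches Eli
  - ticket 4 (Stale cache): agent_id=6 -> matches Aaron
  - ticket 5 (Missing icon): agent_id=1 -> matches Eli
  - ticket 6 (Timeout error): agent_id=2 -> matches Helen
So 1 of 6 rows is dropped.

SQL:
SELECT a.title, b.name AS agent
FROM tickets a
INNER JOIN agents b ON a.agent_id = b.id

Result:
title         | agent
--------------+------
Off by one    | Fiona
Null pointer  | Eli  
Stale cache   | Aaron
Missing icon  | Eli  
Timeout error | Helen


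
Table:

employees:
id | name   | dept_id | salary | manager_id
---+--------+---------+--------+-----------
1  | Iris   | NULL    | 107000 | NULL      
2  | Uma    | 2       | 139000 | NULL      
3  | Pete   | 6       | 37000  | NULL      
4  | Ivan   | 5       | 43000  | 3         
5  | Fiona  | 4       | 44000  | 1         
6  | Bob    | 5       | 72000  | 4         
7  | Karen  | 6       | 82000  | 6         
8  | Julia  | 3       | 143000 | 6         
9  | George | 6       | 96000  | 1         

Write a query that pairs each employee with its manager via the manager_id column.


This is a self-join: employees is joined to a second copy of itself, matching each row's manager_id to another row's id. Use LEFT JOIN so rows with manager_id=NULL are kept.
  - employee 1 (Iris): manager_id=NULL -> NULL
  - employee 2 (Uma): manager_id=NULL -> NULL
  - employee 3 (Pete): manager_id=NULL -> NULL
  - employee 4 (Ivan): manager_id=3 -> Pete
  - employee 5 (Fiona): manager_id=1 -> Iris
  - employee 6 (Bob): manager_id=4 -> Ivan
  - employee 7 (Karen): manager_id=6 -> Bob
  - employee 8 (Julia): manager_id=6 -> Bob
  - employee 9 (George): manager_id=1 -> Iris

SQL:
SELECT a.name AS item, b.name AS manager
FROM employees a
LEFT JOIN employees b ON a.manager_id = b.id

Result:
item   | manager
-------+--------
Iris   | NULL   
Uma    | NULL   
Pete   | NULL   
Ivan   | Pete   
Fiona  | Iris   
Bob    | Ivan   
Karen  | Bob    
Julia  | Bob    
George | Iris   


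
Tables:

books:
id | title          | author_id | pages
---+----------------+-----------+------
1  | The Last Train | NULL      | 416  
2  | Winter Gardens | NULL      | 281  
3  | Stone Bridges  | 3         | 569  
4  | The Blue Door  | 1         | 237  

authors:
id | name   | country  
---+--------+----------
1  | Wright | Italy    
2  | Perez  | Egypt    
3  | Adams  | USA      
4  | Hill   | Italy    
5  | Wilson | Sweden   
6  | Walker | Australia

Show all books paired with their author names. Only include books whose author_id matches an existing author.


INNER JOIN keeps only books rows whose author_id matches an id in authors. Walk through each book:
  - book 1 (The Last Train): author_id=NULL, no match -> dropped
  - book 2 (Winter Gardens): author_id=NULL, no match -> dropped
  - book 3 (Stone Bridges): author_id=3 -> matches Adams
  - book 4 (The Blue Door): author_id=1 -> matches Wright
So 2 of 4 rows are dropped.

SQL:
SELECT a.title, b.name AS author
FROM books a
INNER JOIN authors b ON a.author_id = b.id

Result:
title         | author
--------------+-------
Stone Bridges | Adams 
The Blue Door | Wright


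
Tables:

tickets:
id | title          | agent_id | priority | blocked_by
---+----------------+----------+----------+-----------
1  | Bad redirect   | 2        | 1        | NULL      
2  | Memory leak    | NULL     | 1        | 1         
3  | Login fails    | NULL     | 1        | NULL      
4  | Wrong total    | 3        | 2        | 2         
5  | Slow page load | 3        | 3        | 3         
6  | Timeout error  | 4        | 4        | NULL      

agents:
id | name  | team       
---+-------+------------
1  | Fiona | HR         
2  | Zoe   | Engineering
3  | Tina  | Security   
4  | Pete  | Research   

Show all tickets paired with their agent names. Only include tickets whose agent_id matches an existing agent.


INNER JOIN keeps only tickets rows whose agent_id matches an id in agents. Walk through each ticket:
  - ticket 1 (Bad redirect): agent_id=2 -> matches Zoe
  - ticket 2 (Memory leak): agent_id=NULL, no match -> dropped
  - ticket 3 (Login fails): agent_id=NULL, no match -> dropped
  - ticket 4 (Wrong total): agent_id=3 -> matches Tina
  - ticket 5 (Slow page load): agent_id=3 -> matches Tina
  - ticket 6 (Timeout error): agent_id=4 -> matches Pete
So 2 of 6 rows are dropped.

SQL:
SELECT a.title, b.name AS agent
FROM tickets a
INNER JOIN agents b ON a.agent_id = b.id

Result:
title          | agent
---------------+------
Bad redirect   | Zoe  
Wrong total    | Tina 
Slow page load | Tina 
Timeout error  | Pete 


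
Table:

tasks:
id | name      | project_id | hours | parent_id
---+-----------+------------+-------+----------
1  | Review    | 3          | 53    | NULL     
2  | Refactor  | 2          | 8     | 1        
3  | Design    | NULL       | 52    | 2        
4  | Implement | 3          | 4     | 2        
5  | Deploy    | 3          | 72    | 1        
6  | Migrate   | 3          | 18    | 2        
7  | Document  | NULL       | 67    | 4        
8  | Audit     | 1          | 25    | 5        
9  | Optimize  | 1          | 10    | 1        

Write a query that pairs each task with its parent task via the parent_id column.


This is a self-join: tasks is joined to a second copy of itself, matching each row's parent_id to another row's id. Use LEFT JOIN so rows with parent_id=NULL are kept.
  - task 1 (Review): parent_id=NULL -> NULL
  - task 2 (Refactor): parent_id=1 -> Review
  - task 3 (Design): parent_id=2 -> Refactor
  - task 4 (Implement): parent_id=2 -> Refactor
  - task 5 (Deploy): parent_id=1 -> Review
  - task 6 (Migrate): parent_id=2 -> Refactor
  - task 7 (Document): parent_id=4 -> Implement
  - task 8 (Audit): parent_id=5 -> Deploy
  - task 9 (Optimize): parent_id=1 -> Review

SQL:
SELECT a.name AS item, b.name AS parent
FROM tasks a
LEFT JOIN tasks b ON a.parent_id = b.id

Result:
item      | parent   
----------+----------
Review    | NULL     
Refactor  | Review   
Design    | Refactor 
Implement | Refactor 
Deploy    | Review   
Migrate   | Refactor 
Document  | Implement
Audit     | Deploy   
Optimize  | Review   


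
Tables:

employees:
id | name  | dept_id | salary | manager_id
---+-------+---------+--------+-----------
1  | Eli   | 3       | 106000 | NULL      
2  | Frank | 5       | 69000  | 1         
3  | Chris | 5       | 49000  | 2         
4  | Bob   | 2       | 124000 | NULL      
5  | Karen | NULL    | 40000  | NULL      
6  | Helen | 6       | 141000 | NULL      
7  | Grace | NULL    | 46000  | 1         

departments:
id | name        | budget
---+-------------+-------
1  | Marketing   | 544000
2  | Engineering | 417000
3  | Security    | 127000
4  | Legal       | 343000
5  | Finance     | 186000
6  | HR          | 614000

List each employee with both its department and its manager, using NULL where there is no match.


Two LEFT JOINs from the same base table employees: one to departments via dept_id, one to employees itself via manager_id. Both are LEFT so every employee is preserved.
Match against departments:
  - employee 1 (Eli): dept_id=3 -> matches Security
  - employee 2 (Frank): dept_id=5 -> matches Finance
  - employee 3 (Chris): dept_id=5 -> matches Finance
  - employee 4 (Bob): dept_id=2 -> matches Engineering
  - employee 5 (Karen): dept_id=NULL, no match -> kept with NULL
  - employee 6 (Helen): dept_id=6 -> matches HR
  - employee 7 (Grace): dept_id=NULL, no match -> kept with NULL
Match against employees (self):
  - employee 1 (Eli): manager_id=NULL -> NULL
  - employee 2 (Frank): manager_id=1 -> Eli
  - employee 3 (Chris): manager_id=2 -> Frank
  - employee 4 (Bob): manager_id=NULL -> NULL
  - employee 5 (Karen): manager_id=NULL -> NULL
  - employee 6 (Helen): manager_id=NULL -> NULL
  - employee 7 (Grace): manager_id=1 -> Eli

SQL:
SELECT a.name, b.name AS department, c.name AS manager
FROM employees a
LEFT JOIN departments b ON a.dept_id = b.id
LEFT JOIN employees c ON a.manager_id = c.id

Result:
name  | department  | manager
------+-------------+--------
Eli   | Security    | NULL   
Frank | Finance     | Eli    
Chris | Finance     | Frank  
Bob   | Engineering | NULL   
Karen | NULL        | NULL   
Helen | HR          | NULL   
Grace | NULL        | Eli    


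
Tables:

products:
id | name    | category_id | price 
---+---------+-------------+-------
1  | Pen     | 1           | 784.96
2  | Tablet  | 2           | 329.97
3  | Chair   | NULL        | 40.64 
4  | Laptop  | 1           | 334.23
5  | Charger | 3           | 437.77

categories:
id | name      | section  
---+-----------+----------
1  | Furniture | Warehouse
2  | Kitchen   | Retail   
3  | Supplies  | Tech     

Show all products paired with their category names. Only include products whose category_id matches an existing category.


INNER JOIN keeps only products rows whose category_id matches an id in categories. Walk through each product:
  - product 1 (Pen): category_id=1 -> matches Furniture
  - product 2 (Tablet): category_id=2 -> matches Kitchen
  - product 3 (Chair): category_id=NULL, no match -> dropped
  - product 4 (Laptop): category_id=1 -> matches Furniture
  - product 5 (Charger): category_id=3 -> matches Supplies
So 1 of 5 rows is dropped.

SQL:
SELECT a.name, b.name AS category
FROM products a
INNER JOIN categories b ON a.category_id = b.id

Result:
name    | category 
--------+----------
Pen     | Furniture
Tablet  | Kitchen  
Laptop  | Furniture
Charger | Supplies 


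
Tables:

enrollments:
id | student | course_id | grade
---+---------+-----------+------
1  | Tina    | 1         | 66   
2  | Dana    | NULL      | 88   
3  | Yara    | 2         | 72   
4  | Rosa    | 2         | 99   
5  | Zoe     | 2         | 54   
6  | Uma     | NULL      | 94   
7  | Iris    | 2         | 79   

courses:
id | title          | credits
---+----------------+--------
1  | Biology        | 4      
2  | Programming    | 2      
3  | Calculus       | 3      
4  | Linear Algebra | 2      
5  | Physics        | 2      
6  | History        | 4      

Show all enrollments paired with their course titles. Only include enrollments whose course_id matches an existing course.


INNER JOIN keeps only enrollments rows whose course_id matches an id in courses. Walk through each enrollment:
  - enrollment 1 (Tina): course_id=1 -> matches Biology
  - enrollment 2 (Dana): course_id=NULL, no match -> dropped
  - enrollment 3 (Yara): course_id=2 -> matches Programming
  - enrollment 4 (Rosa): course_id=2 -> matches Programming
  - enrollment 5 (Zoe): course_id=2 -> matches Programming
  - enrollment 6 (Uma): course_id=NULL, no match -> dropped
  - enrollment 7 (Iris): course_id=2 -> matches Programming
So 2 of 7 rows are dropped.

SQL:
SELECT a.student, b.title AS course
FROM enrollments a
INNER JOIN courses b ON a.course_id = b.id

Result:
student | course     
--------+------------
Tina    | Biology    
Yara    | Programming
Rosa    | Programming
Zoe     | Programming
Iris    | Programming
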